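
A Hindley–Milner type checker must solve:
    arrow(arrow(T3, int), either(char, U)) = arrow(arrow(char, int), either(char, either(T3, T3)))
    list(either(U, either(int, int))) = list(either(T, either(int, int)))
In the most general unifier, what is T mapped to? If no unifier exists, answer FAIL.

Decompose arrow/2: arrow(T3, int) = arrow(char, int),  either(char, U) = either(char, either(T3, T3)).
Decompose arrow/2: T3 = char,  int = int.
Bind T3 := char; substituting into the one remaining equation that mentions T3 gives: either(char, U) = either(char, either(char, char)).
Delete trivial equation int = int.
Decompose either/2: char = char,  U = either(char, char).
Delete trivial equation char = char.
Bind U := either(char, char); substituting into the remaining equation gives: list(either(either(char, char), either(int, int))) = list(either(T, either(int, int))).
Decompose list/1: either(either(char, char), either(int, int)) = either(T, either(int, int)).
Decompose either/2: either(char, char) = T,  either(int, int) = either(int, int).
Bind T := either(char, char); no other remaining equation mentions T.
Delete trivial equation either(int, int) = either(int, int).
MGU = { T3 := char, U := either(char, char), T := either(char, char) }, so T := either(char, char).

either(char, char)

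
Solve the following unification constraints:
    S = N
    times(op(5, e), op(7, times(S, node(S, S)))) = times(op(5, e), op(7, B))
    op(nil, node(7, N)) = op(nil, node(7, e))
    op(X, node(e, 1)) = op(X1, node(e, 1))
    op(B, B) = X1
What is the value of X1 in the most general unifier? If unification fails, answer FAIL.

op(times(e, node(e, e)), times(e, node(e, e)))

Bind S := N; substituting into the one remaining equation that mentions S gives: times(op(5, e), op(7, times(N, node(N, N)))) = times(op(5, e), op(7, B)).
Decompose times/2: op(5, e) = op(5, e),  op(7, times(N, node(N, N))) = op(7, B).
Delete trivial equation op(5, e) = op(5, e).
Decompose op/2: 7 = 7,  times(N, node(N, N)) = B.
Delete trivial equation 7 = 7.
Bind B := times(N, node(N, N)); substituting into the one remaining equation that mentions B gives: op(times(N, node(N, N)), times(N, node(N, N))) = X1.
Decompose op/2: nil = nil,  node(7, N) = node(7, e).
Delete trivial equation nil = nil.
Decompose node/2: 7 = 7,  N = e.
Delete trivial equation 7 = 7.
Bind N := e; substituting into the one remaining equation that mentions N gives: op(times(e, node(e, e)), times(e, node(e, e))) = X1. Substituting into the earlier bindings gives S := e, B := times(e, node(e, e)).
Decompose op/2: X = X1,  node(e, 1) = node(e, 1).
Bind X := X1; no other remaining equation mentions X.
Delete trivial equation node(e, 1) = node(e, 1).
Bind X1 := op(times(e, node(e, e)), times(e, node(e, e))). Substituting into the earlier binding gives X := op(times(e, node(e, e)), times(e, node(e, e))).
MGU = { S -> e, B -> times(e, node(e, e)), N -> e, X -> op(times(e, node(e, e)), times(e, node(e, e))), X1 -> op(times(e, node(e, e)), times(e, node(e, e))) }, so X1 -> op(times(e, node(e, e)), times(e, node(e, e))).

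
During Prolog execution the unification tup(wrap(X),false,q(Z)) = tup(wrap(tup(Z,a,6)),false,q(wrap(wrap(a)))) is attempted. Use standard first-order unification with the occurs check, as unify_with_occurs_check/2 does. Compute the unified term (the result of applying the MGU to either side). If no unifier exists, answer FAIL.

tup(wrap(tup(wrap(wrap(a)),a,6)),false,q(wrap(wrap(a))))

Decompose tup/3: wrap(X) = wrap(tup(Z,a,6)),  false = false,  q(Z) = q(wrap(wrap(a))).
Decompose wrap/1: X = tup(Z,a,6).
Bind X := tup(Z,a,6); no other remaining equation mentions X.
Delete trivial equation false = false.
Decompose q/1: Z = wrap(wrap(a)).
Bind Z := wrap(wrap(a)). Substituting into the earlier binding gives X := tup(wrap(wrap(a)),a,6).
Applying the MGU to either side gives tup(wrap(tup(wrap(wrap(a)),a,6)),false,q(wrap(wrap(a)))).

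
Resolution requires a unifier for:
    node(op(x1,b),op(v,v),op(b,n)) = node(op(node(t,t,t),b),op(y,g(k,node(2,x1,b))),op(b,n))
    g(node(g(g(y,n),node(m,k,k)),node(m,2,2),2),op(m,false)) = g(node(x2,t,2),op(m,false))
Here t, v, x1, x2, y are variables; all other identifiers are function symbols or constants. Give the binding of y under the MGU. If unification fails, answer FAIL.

Decompose node/3: op(x1,b) = op(node(t,t,t),b),  op(v,v) = op(y,g(k,node(2,x1,b))),  op(b,n) = op(b,n).
Decompose op/2: x1 = node(t,t,t),  b = b.
Bind x1 := node(t,t,t); substituting into the one remaining equation that mentions x1 gives: op(v,v) = op(y,g(k,node(2,node(t,t,t),b))).
Delete trivial equation b = b.
Decompose op/2: v = y,  v = g(k,node(2,node(t,t,t),b)).
Bind v := y; substituting into the one remaining equation that mentions v gives: y = g(k,node(2,node(t,t,t),b)).
Bind y := g(k,node(2,node(t,t,t),b)); substituting into the one remaining equation that mentions y gives: g(node(g(g(g(k,node(2,node(t,t,t),b)),n),node(m,k,k)),node(m,2,2),2),op(m,false)) = g(node(x2,t,2),op(m,false)). Substituting into the earlier binding gives v := g(k,node(2,node(t,t,t),b)).
Delete trivial equation op(b,n) = op(b,n).
Decompose g/2: node(g(g(g(k,node(2,node(t,t,t),b)),n),node(m,k,k)),node(m,2,2),2) = node(x2,t,2),  op(m,false) = op(m,false).
Decompose node/3: g(g(g(k,node(2,node(t,t,t),b)),n),node(m,k,k)) = x2,  node(m,2,2) = t,  2 = 2.
Bind x2 := g(g(g(k,node(2,node(t,t,t),b)),n),node(m,k,k)); no other remaining equation mentions x2.
Bind t := node(m,2,2); no other remaining equation mentions t. Substituting into the earlier bindings gives x1 := node(node(m,2,2),node(m,2,2),node(m,2,2)), v := g(k,node(2,node(node(m,2,2),node(m,2,2),node(m,2,2)),b)), y := g(k,node(2,node(node(m,2,2),node(m,2,2),node(m,2,2)),b)), x2 := g(g(g(k,node(2,node(node(m,2,2),node(m,2,2),node(m,2,2)),b)),n),node(m,k,k)).
Delete trivial equation 2 = 2.
Delete trivial equation op(m,false) = op(m,false).
MGU = { x1 := node(node(m,2,2),node(m,2,2),node(m,2,2)), v := g(k,node(2,node(node(m,2,2),node(m,2,2),node(m,2,2)),b)), y := g(k,node(2,node(node(m,2,2),node(m,2,2),node(m,2,2)),b)), x2 := g(g(g(k,node(2,node(node(m,2,2),node(m,2,2),node(m,2,2)),b)),n),node(m,k,k)), t := node(m,2,2) }, so y := g(k,node(2,node(node(m,2,2),node(m,2,2),node(m,2,2)),b)).

g(k,node(2,node(node(m,2,2),node(m,2,2),node(m,2,2)),b))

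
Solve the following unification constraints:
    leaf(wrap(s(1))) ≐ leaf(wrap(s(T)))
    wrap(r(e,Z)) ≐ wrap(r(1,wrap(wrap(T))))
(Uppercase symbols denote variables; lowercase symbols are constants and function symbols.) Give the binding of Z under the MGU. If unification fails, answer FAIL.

Decompose leaf/1: wrap(s(1)) ≐ wrap(s(T)).
Decompose wrap/1: s(1) ≐ s(T).
Decompose s/1: 1 ≐ T.
Bind T := 1; substituting into the remaining equation gives: wrap(r(e,Z)) ≐ wrap(r(1,wrap(wrap(1)))).
Decompose wrap/1: r(e,Z) ≐ r(1,wrap(wrap(1))).
Decompose r/2: e ≐ 1,  Z ≐ wrap(wrap(1)).
Clash: constants e and 1 differ; no unifier exists.

FAIL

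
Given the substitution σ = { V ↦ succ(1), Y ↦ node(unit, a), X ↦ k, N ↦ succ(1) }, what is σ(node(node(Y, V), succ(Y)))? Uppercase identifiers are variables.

Replace each occurrence of V with succ(1).
Replace each occurrence of Y with node(unit, a).
Result: node(node(node(unit, a), succ(1)), succ(node(unit, a))).

node(node(node(unit, a), succ(1)), succ(node(unit, a)))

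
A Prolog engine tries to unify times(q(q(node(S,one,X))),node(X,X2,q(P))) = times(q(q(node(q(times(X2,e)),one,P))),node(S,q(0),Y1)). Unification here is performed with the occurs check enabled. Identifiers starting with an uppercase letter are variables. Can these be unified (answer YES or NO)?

Decompose times/2: q(q(node(S,one,X))) = q(q(node(q(times(X2,e)),one,P))),  node(X,X2,q(P)) = node(S,q(0),Y1).
Decompose q/1: q(node(S,one,X)) = q(node(q(times(X2,e)),one,P)).
Decompose q/1: node(S,one,X) = node(q(times(X2,e)),one,P).
Decompose node/3: S = q(times(X2,e)),  one = one,  X = P.
Bind S := q(times(X2,e)); substituting into the one remaining equation that mentions S gives: node(X,X2,q(P)) = node(q(times(X2,e)),q(0),Y1).
Delete trivial equation one = one.
Bind X := P; substituting into the remaining equation gives: node(P,X2,q(P)) = node(q(times(X2,e)),q(0),Y1).
Decompose node/3: P = q(times(X2,e)),  X2 = q(0),  q(P) = Y1.
Bind P := q(times(X2,e)); substituting into the one remaining equation that mentions P gives: q(q(times(X2,e))) = Y1. Substituting into the earlier binding gives X := q(times(X2,e)).
Bind X2 := q(0); substituting into the remaining equation gives: q(q(times(q(0),e))) = Y1. Substituting into the earlier bindings gives S := q(times(q(0),e)), X := q(times(q(0),e)), P := q(times(q(0),e)).
Bind Y1 := q(q(times(q(0),e))).
No equations remain and no clash or occurs-check failure arose, so a unifier exists.

YES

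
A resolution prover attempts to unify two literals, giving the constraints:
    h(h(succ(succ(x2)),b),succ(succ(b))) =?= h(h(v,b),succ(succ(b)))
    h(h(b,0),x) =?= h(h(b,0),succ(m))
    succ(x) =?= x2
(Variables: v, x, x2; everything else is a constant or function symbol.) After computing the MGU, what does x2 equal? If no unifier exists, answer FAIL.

succ(succ(m))

Decompose h/2: h(succ(succ(x2)),b) =?= h(v,b),  succ(succ(b)) =?= succ(succ(b)).
Decompose h/2: succ(succ(x2)) =?= v,  b =?= b.
Bind v := succ(succ(x2)); no other remaining equation mentions v.
Delete trivial equation b =?= b.
Delete trivial equation succ(succ(b)) =?= succ(succ(b)).
Decompose h/2: h(b,0) =?= h(b,0),  x =?= succ(m).
Delete trivial equation h(b,0) =?= h(b,0).
Bind x := succ(m); substituting into the remaining equation gives: succ(succ(m)) =?= x2.
Bind x2 := succ(succ(m)). Substituting into the earlier binding gives v := succ(succ(succ(succ(m)))).
MGU = { v ↦ succ(succ(succ(succ(m)))), x ↦ succ(m), x2 ↦ succ(succ(m)) }, so x2 ↦ succ(succ(m)).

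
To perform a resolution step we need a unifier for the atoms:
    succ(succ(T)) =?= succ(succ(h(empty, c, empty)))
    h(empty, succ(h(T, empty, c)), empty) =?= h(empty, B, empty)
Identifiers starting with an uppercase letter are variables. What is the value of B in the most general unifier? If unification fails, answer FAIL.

Decompose succ/1: succ(T) =?= succ(h(empty, c, empty)).
Decompose succ/1: T =?= h(empty, c, empty).
Bind T := h(empty, c, empty); substituting into the remaining equation gives: h(empty, succ(h(h(empty, c, empty), empty, c)), empty) =?= h(empty, B, empty).
Decompose h/3: empty =?= empty,  succ(h(h(empty, c, empty), empty, c)) =?= B,  empty =?= empty.
Delete trivial equation empty =?= empty.
Bind B := succ(h(h(empty, c, empty), empty, c)); no other remaining equation mentions B.
Delete trivial equation empty =?= empty.
MGU = { T -> h(empty, c, empty), B -> succ(h(h(empty, c, empty), empty, c)) }, so B -> succ(h(h(empty, c, empty), empty, c)).

succ(h(h(empty, c, empty), empty, c))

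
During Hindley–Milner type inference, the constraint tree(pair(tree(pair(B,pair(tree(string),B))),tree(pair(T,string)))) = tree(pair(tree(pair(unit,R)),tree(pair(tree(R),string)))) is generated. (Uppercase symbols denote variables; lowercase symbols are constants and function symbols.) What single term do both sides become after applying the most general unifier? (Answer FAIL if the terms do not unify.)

tree(pair(tree(pair(unit,pair(tree(string),unit))),tree(pair(tree(pair(tree(string),unit)),string))))

Decompose tree/1: pair(tree(pair(B,pair(tree(string),B))),tree(pair(T,string))) = pair(tree(pair(unit,R)),tree(pair(tree(R),string))).
Decompose pair/2: tree(pair(B,pair(tree(string),B))) = tree(pair(unit,R)),  tree(pair(T,string)) = tree(pair(tree(R),string)).
Decompose tree/1: pair(B,pair(tree(string),B)) = pair(unit,R).
Decompose pair/2: B = unit,  pair(tree(string),B) = R.
Bind B := unit; substituting into the one remaining equation that mentions B gives: pair(tree(string),unit) = R.
Bind R := pair(tree(string),unit); substituting into the remaining equation gives: tree(pair(T,string)) = tree(pair(tree(pair(tree(string),unit)),string)).
Decompose tree/1: pair(T,string) = pair(tree(pair(tree(string),unit)),string).
Decompose pair/2: T = tree(pair(tree(string),unit)),  string = string.
Bind T := tree(pair(tree(string),unit)); no other remaining equation mentions T.
Delete trivial equation string = string.
Applying the MGU to either side gives tree(pair(tree(pair(unit,pair(tree(string),unit))),tree(pair(tree(pair(tree(string),unit)),string)))).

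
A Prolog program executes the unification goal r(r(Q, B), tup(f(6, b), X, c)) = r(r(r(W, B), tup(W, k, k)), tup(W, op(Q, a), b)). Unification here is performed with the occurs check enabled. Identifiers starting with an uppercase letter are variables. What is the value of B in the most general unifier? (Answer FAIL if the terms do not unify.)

Decompose r/2: r(Q, B) = r(r(W, B), tup(W, k, k)),  tup(f(6, b), X, c) = tup(W, op(Q, a), b).
Decompose r/2: Q = r(W, B),  B = tup(W, k, k).
Bind Q := r(W, B); substituting into the one remaining equation that mentions Q gives: tup(f(6, b), X, c) = tup(W, op(r(W, B), a), b).
Bind B := tup(W, k, k); substituting into the remaining equation gives: tup(f(6, b), X, c) = tup(W, op(r(W, tup(W, k, k)), a), b). Substituting into the earlier binding gives Q := r(W, tup(W, k, k)).
Decompose tup/3: f(6, b) = W,  X = op(r(W, tup(W, k, k)), a),  c = b.
Bind W := f(6, b); substituting into the one remaining equation that mentions W gives: X = op(r(f(6, b), tup(f(6, b), k, k)), a). Substituting into the earlier bindings gives Q := r(f(6, b), tup(f(6, b), k, k)), B := tup(f(6, b), k, k).
Bind X := op(r(f(6, b), tup(f(6, b), k, k)), a); no other remaining equation mentions X.
Clash: constants c and b differ; no unifier exists.

FAIL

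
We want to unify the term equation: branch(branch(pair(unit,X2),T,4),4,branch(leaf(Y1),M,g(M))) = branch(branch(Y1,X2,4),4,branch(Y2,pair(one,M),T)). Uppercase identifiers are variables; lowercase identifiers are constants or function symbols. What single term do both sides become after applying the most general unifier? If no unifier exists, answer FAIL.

FAIL

Decompose branch/3: branch(pair(unit,X2),T,4) = branch(Y1,X2,4),  4 = 4,  branch(leaf(Y1),M,g(M)) = branch(Y2,pair(one,M),T).
Decompose branch/3: pair(unit,X2) = Y1,  T = X2,  4 = 4.
Bind Y1 := pair(unit,X2); substituting into the one remaining equation that mentions Y1 gives: branch(leaf(pair(unit,X2)),M,g(M)) = branch(Y2,pair(one,M),T).
Bind T := X2; substituting into the one remaining equation that mentions T gives: branch(leaf(pair(unit,X2)),M,g(M)) = branch(Y2,pair(one,M),X2).
Delete trivial equation 4 = 4.
Delete trivial equation 4 = 4.
Decompose branch/3: leaf(pair(unit,X2)) = Y2,  M = pair(one,M),  g(M) = X2.
Bind Y2 := leaf(pair(unit,X2)); no other remaining equation mentions Y2.
Occurs check fails: M occurs in pair(one,M); the equation M = pair(one,M) has no finite solution.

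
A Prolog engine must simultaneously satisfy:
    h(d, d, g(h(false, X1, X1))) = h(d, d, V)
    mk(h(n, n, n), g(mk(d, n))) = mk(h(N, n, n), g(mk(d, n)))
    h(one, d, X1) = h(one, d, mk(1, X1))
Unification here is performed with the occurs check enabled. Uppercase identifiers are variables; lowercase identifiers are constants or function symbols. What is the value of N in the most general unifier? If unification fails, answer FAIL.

FAIL

Decompose h/3: d = d,  d = d,  g(h(false, X1, X1)) = V.
Delete trivial equation d = d.
Delete trivial equation d = d.
Bind V := g(h(false, X1, X1)); no other remaining equation mentions V.
Decompose mk/2: h(n, n, n) = h(N, n, n),  g(mk(d, n)) = g(mk(d, n)).
Decompose h/3: n = N,  n = n,  n = n.
Bind N := n; no other remaining equation mentions N.
Delete trivial equation n = n.
Delete trivial equation n = n.
Delete trivial equation g(mk(d, n)) = g(mk(d, n)).
Decompose h/3: one = one,  d = d,  X1 = mk(1, X1).
Delete trivial equation one = one.
Delete trivial equation d = d.
Occurs check fails: X1 occurs in mk(1, X1); the equation X1 = mk(1, X1) has no finite solution.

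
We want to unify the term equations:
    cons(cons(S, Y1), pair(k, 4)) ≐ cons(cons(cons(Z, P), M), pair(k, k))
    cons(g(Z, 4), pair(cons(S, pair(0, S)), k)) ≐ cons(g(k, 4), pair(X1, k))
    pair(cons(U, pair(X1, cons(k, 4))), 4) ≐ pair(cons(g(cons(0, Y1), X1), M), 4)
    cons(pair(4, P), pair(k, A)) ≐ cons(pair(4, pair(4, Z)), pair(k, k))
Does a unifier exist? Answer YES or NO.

Decompose cons/2: cons(S, Y1) ≐ cons(cons(Z, P), M),  pair(k, 4) ≐ pair(k, k).
Decompose cons/2: S ≐ cons(Z, P),  Y1 ≐ M.
Bind S := cons(Z, P); substituting into the one remaining equation that mentions S gives: cons(g(Z, 4), pair(cons(cons(Z, P), pair(0, cons(Z, P))), k)) ≐ cons(g(k, 4), pair(X1, k)).
Bind Y1 := M; substituting into the one remaining equation that mentions Y1 gives: pair(cons(U, pair(X1, cons(k, 4))), 4) ≐ pair(cons(g(cons(0, M), X1), M), 4).
Decompose pair/2: k ≐ k,  4 ≐ k.
Delete trivial equation k ≐ k.
Clash: constants 4 and k differ; no unifier exists.

NO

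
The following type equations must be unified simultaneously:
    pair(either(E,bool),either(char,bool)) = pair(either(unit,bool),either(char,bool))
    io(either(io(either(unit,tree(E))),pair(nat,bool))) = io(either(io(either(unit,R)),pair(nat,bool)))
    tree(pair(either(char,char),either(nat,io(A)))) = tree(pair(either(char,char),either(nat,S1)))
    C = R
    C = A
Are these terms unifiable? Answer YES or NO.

YES

Decompose pair/2: either(E,bool) = either(unit,bool),  either(char,bool) = either(char,bool).
Decompose either/2: E = unit,  bool = bool.
Bind E := unit; substituting into the one remaining equation that mentions E gives: io(either(io(either(unit,tree(unit))),pair(nat,bool))) = io(either(io(either(unit,R)),pair(nat,bool))).
Delete trivial equation bool = bool.
Delete trivial equation either(char,bool) = either(char,bool).
Decompose io/1: either(io(either(unit,tree(unit))),pair(nat,bool)) = either(io(either(unit,R)),pair(nat,bool)).
Decompose either/2: io(either(unit,tree(unit))) = io(either(unit,R)),  pair(nat,bool) = pair(nat,bool).
Decompose io/1: either(unit,tree(unit)) = either(unit,R).
Decompose either/2: unit = unit,  tree(unit) = R.
Delete trivial equation unit = unit.
Bind R := tree(unit); substituting into the one remaining equation that mentions R gives: C = tree(unit).
Delete trivial equation pair(nat,bool) = pair(nat,bool).
Decompose tree/1: pair(either(char,char),either(nat,io(A))) = pair(either(char,char),either(nat,S1)).
Decompose pair/2: either(char,char) = either(char,char),  either(nat,io(A)) = either(nat,S1).
Delete trivial equation either(char,char) = either(char,char).
Decompose either/2: nat = nat,  io(A) = S1.
Delete trivial equation nat = nat.
Bind S1 := io(A); no other remaining equation mentions S1.
Bind C := tree(unit); substituting into the remaining equation gives: tree(unit) = A.
Bind A := tree(unit). Substituting into the earlier binding gives S1 := io(tree(unit)).
No equations remain and no clash or occurs-check failure arose, so a unifier exists.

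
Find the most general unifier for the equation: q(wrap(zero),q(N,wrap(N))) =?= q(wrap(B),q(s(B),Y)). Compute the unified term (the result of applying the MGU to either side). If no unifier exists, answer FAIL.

q(wrap(zero),q(s(zero),wrap(s(zero))))

Decompose q/2: wrap(zero) =?= wrap(B),  q(N,wrap(N)) =?= q(s(B),Y).
Decompose wrap/1: zero =?= B.
Bind B := zero; substituting into the remaining equation gives: q(N,wrap(N)) =?= q(s(zero),Y).
Decompose q/2: N =?= s(zero),  wrap(N) =?= Y.
Bind N := s(zero); substituting into the remaining equation gives: wrap(s(zero)) =?= Y.
Bind Y := wrap(s(zero)).
Applying the MGU to either side gives q(wrap(zero),q(s(zero),wrap(s(zero)))).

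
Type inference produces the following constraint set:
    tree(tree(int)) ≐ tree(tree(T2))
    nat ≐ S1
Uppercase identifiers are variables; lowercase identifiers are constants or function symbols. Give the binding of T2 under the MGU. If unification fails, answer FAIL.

Decompose tree/1: tree(int) ≐ tree(T2).
Decompose tree/1: int ≐ T2.
Bind T2 := int; no other remaining equation mentions T2.
Bind S1 := nat.
MGU = { T2 ↦ int, S1 ↦ nat }, so T2 ↦ int.

int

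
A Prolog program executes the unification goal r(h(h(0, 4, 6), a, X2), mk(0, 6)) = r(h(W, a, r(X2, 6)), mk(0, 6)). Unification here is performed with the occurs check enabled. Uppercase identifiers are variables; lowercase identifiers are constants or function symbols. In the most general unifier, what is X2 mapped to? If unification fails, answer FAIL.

Decompose r/2: h(h(0, 4, 6), a, X2) = h(W, a, r(X2, 6)),  mk(0, 6) = mk(0, 6).
Decompose h/3: h(0, 4, 6) = W,  a = a,  X2 = r(X2, 6).
Bind W := h(0, 4, 6); no other remaining equation mentions W.
Delete trivial equation a = a.
Occurs check fails: X2 occurs in r(X2, 6); the equation X2 = r(X2, 6) has no finite solution.

FAIL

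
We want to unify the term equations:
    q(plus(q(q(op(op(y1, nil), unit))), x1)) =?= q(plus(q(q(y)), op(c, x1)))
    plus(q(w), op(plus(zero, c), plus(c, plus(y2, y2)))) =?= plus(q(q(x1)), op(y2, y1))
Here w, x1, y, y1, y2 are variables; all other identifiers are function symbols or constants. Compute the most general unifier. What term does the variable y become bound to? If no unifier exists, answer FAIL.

FAIL

Decompose q/1: plus(q(q(op(op(y1, nil), unit))), x1) =?= plus(q(q(y)), op(c, x1)).
Decompose plus/2: q(q(op(op(y1, nil), unit))) =?= q(q(y)),  x1 =?= op(c, x1).
Decompose q/1: q(op(op(y1, nil), unit)) =?= q(y).
Decompose q/1: op(op(y1, nil), unit) =?= y.
Bind y := op(op(y1, nil), unit); no other remaining equation mentions y.
Occurs check fails: x1 occurs in op(c, x1); the equation x1 =?= op(c, x1) has no finite solution.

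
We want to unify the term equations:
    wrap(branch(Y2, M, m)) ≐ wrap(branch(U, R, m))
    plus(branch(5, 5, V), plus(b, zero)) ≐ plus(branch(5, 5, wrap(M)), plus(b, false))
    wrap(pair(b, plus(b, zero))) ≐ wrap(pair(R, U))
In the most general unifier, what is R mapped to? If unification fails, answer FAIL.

Decompose wrap/1: branch(Y2, M, m) ≐ branch(U, R, m).
Decompose branch/3: Y2 ≐ U,  M ≐ R,  m ≐ m.
Bind Y2 := U; no other remaining equation mentions Y2.
Bind M := R; substituting into the one remaining equation that mentions M gives: plus(branch(5, 5, V), plus(b, zero)) ≐ plus(branch(5, 5, wrap(R)), plus(b, false)).
Delete trivial equation m ≐ m.
Decompose plus/2: branch(5, 5, V) ≐ branch(5, 5, wrap(R)),  plus(b, zero) ≐ plus(b, false).
Decompose branch/3: 5 ≐ 5,  5 ≐ 5,  V ≐ wrap(R).
Delete trivial equation 5 ≐ 5.
Delete trivial equation 5 ≐ 5.
Bind V := wrap(R); no other remaining equation mentions V.
Decompose plus/2: b ≐ b,  zero ≐ false.
Delete trivial equation b ≐ b.
Clash: constants zero and false differ; no unifier exists.

FAIL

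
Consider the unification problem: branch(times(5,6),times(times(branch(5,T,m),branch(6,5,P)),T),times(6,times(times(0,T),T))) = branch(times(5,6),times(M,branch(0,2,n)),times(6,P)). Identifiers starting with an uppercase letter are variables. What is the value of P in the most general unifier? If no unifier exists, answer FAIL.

times(times(0,branch(0,2,n)),branch(0,2,n))

Decompose branch/3: times(5,6) = times(5,6),  times(times(branch(5,T,m),branch(6,5,P)),T) = times(M,branch(0,2,n)),  times(6,times(times(0,T),T)) = times(6,P).
Delete trivial equation times(5,6) = times(5,6).
Decompose times/2: times(branch(5,T,m),branch(6,5,P)) = M,  T = branch(0,2,n).
Bind M := times(branch(5,T,m),branch(6,5,P)); no other remaining equation mentions M.
Bind T := branch(0,2,n); substituting into the remaining equation gives: times(6,times(times(0,branch(0,2,n)),branch(0,2,n))) = times(6,P). Substituting into the earlier binding gives M := times(branch(5,branch(0,2,n),m),branch(6,5,P)).
Decompose times/2: 6 = 6,  times(times(0,branch(0,2,n)),branch(0,2,n)) = P.
Delete trivial equation 6 = 6.
Bind P := times(times(0,branch(0,2,n)),branch(0,2,n)). Substituting into the earlier binding gives M := times(branch(5,branch(0,2,n),m),branch(6,5,times(times(0,branch(0,2,n)),branch(0,2,n)))).
MGU = { M := times(branch(5,branch(0,2,n),m),branch(6,5,times(times(0,branch(0,2,n)),branch(0,2,n)))), T := branch(0,2,n), P := times(times(0,branch(0,2,n)),branch(0,2,n)) }, so P := times(times(0,branch(0,2,n)),branch(0,2,n)).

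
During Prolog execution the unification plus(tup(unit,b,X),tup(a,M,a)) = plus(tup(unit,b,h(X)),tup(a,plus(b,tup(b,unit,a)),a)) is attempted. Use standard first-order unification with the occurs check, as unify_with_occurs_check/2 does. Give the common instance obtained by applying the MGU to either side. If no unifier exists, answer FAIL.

FAIL

Decompose plus/2: tup(unit,b,X) = tup(unit,b,h(X)),  tup(a,M,a) = tup(a,plus(b,tup(b,unit,a)),a).
Decompose tup/3: unit = unit,  b = b,  X = h(X).
Delete trivial equation unit = unit.
Delete trivial equation b = b.
Occurs check fails: X occurs in h(X); the equation X = h(X) has no finite solution.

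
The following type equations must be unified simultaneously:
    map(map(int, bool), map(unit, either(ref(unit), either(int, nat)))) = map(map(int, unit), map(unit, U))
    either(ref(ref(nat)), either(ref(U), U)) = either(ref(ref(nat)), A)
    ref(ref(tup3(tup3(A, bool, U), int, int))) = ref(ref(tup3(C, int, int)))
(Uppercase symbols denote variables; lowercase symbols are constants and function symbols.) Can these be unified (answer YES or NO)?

Decompose map/2: map(int, bool) = map(int, unit),  map(unit, either(ref(unit), either(int, nat))) = map(unit, U).
Decompose map/2: int = int,  bool = unit.
Delete trivial equation int = int.
Clash: constants bool and unit differ; no unifier exists.

NO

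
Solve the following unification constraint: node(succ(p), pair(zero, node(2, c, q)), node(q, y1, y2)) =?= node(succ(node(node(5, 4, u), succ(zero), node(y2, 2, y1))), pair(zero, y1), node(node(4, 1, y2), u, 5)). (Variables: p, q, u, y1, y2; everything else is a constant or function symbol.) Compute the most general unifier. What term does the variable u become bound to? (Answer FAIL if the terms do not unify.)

node(2, c, node(4, 1, 5))

Decompose node/3: succ(p) =?= succ(node(node(5, 4, u), succ(zero), node(y2, 2, y1))),  pair(zero, node(2, c, q)) =?= pair(zero, y1),  node(q, y1, y2) =?= node(node(4, 1, y2), u, 5).
Decompose succ/1: p =?= node(node(5, 4, u), succ(zero), node(y2, 2, y1)).
Bind p := node(node(5, 4, u), succ(zero), node(y2, 2, y1)); no other remaining equation mentions p.
Decompose pair/2: zero =?= zero,  node(2, c, q) =?= y1.
Delete trivial equation zero =?= zero.
Bind y1 := node(2, c, q); substituting into the remaining equation gives: node(q, node(2, c, q), y2) =?= node(node(4, 1, y2), u, 5). Substituting into the earlier binding gives p := node(node(5, 4, u), succ(zero), node(y2, 2, node(2, c, q))).
Decompose node/3: q =?= node(4, 1, y2),  node(2, c, q) =?= u,  y2 =?= 5.
Bind q := node(4, 1, y2); substituting into the one remaining equation that mentions q gives: node(2, c, node(4, 1, y2)) =?= u. Substituting into the earlier bindings gives p := node(node(5, 4, u), succ(zero), node(y2, 2, node(2, c, node(4, 1, y2)))), y1 := node(2, c, node(4, 1, y2)).
Bind u := node(2, c, node(4, 1, y2)); no other remaining equation mentions u. Substituting into the earlier binding gives p := node(node(5, 4, node(2, c, node(4, 1, y2))), succ(zero), node(y2, 2, node(2, c, node(4, 1, y2)))).
Bind y2 := 5. Substituting into the earlier bindings gives p := node(node(5, 4, node(2, c, node(4, 1, 5))), succ(zero), node(5, 2, node(2, c, node(4, 1, 5)))), y1 := node(2, c, node(4, 1, 5)), q := node(4, 1, 5), u := node(2, c, node(4, 1, 5)).
MGU = { p -> node(node(5, 4, node(2, c, node(4, 1, 5))), succ(zero), node(5, 2, node(2, c, node(4, 1, 5)))), y1 -> node(2, c, node(4, 1, 5)), q -> node(4, 1, 5), u -> node(2, c, node(4, 1, 5)), y2 -> 5 }, so u -> node(2, c, node(4, 1, 5)).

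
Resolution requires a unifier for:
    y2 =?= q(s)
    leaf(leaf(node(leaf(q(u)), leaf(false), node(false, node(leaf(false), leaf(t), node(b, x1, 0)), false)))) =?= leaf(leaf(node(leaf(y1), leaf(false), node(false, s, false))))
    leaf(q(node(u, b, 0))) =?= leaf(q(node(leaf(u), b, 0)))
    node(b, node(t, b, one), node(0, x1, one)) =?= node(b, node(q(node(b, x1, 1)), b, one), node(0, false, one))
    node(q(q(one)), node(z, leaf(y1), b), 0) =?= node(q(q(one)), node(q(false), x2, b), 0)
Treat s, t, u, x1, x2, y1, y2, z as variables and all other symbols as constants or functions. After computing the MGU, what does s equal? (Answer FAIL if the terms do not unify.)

FAIL

Bind y2 := q(s); no other remaining equation mentions y2.
Decompose leaf/1: leaf(node(leaf(q(u)), leaf(false), node(false, node(leaf(false), leaf(t), node(b, x1, 0)), false))) =?= leaf(node(leaf(y1), leaf(false), node(false, s, false))).
Decompose leaf/1: node(leaf(q(u)), leaf(false), node(false, node(leaf(false), leaf(t), node(b, x1, 0)), false)) =?= node(leaf(y1), leaf(false), node(false, s, false)).
Decompose node/3: leaf(q(u)) =?= leaf(y1),  leaf(false) =?= leaf(false),  node(false, node(leaf(false), leaf(t), node(b, x1, 0)), false) =?= node(false, s, false).
Decompose leaf/1: q(u) =?= y1.
Bind y1 := q(u); substituting into the one remaining equation that mentions y1 gives: node(q(q(one)), node(z, leaf(q(u)), b), 0) =?= node(q(q(one)), node(q(false), x2, b), 0).
Delete trivial equation leaf(false) =?= leaf(false).
Decompose node/3: false =?= false,  node(leaf(false), leaf(t), node(b, x1, 0)) =?= s,  false =?= false.
Delete trivial equation false =?= false.
Bind s := node(leaf(false), leaf(t), node(b, x1, 0)); no other remaining equation mentions s. Substituting into the earlier binding gives y2 := q(node(leaf(false), leaf(t), node(b, x1, 0))).
Delete trivial equation false =?= false.
Decompose leaf/1: q(node(u, b, 0)) =?= q(node(leaf(u), b, 0)).
Decompose q/1: node(u, b, 0) =?= node(leaf(u), b, 0).
Decompose node/3: u =?= leaf(u),  b =?= b,  0 =?= 0.
Occurs check fails: u occurs in leaf(u); the equation u =?= leaf(u) has no finite solution.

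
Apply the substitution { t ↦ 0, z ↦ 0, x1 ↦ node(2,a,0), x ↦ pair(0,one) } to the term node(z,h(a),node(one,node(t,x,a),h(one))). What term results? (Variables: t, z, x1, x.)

node(0,h(a),node(one,node(0,pair(0,one),a),h(one)))

Replace each occurrence of t with 0.
Replace each occurrence of z with 0.
Replace each occurrence of x with pair(0,one).
Result: node(0,h(a),node(one,node(0,pair(0,one),a),h(one))).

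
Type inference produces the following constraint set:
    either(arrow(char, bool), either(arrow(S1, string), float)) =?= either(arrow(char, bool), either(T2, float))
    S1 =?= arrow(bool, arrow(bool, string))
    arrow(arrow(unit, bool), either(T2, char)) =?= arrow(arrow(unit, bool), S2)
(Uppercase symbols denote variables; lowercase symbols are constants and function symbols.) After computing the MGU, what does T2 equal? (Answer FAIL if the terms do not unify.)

Decompose either/2: arrow(char, bool) =?= arrow(char, bool),  either(arrow(S1, string), float) =?= either(T2, float).
Delete trivial equation arrow(char, bool) =?= arrow(char, bool).
Decompose either/2: arrow(S1, string) =?= T2,  float =?= float.
Bind T2 := arrow(S1, string); substituting into the one remaining equation that mentions T2 gives: arrow(arrow(unit, bool), either(arrow(S1, string), char)) =?= arrow(arrow(unit, bool), S2).
Delete trivial equation float =?= float.
Bind S1 := arrow(bool, arrow(bool, string)); substituting into the remaining equation gives: arrow(arrow(unit, bool), either(arrow(arrow(bool, arrow(bool, string)), string), char)) =?= arrow(arrow(unit, bool), S2). Substituting into the earlier binding gives T2 := arrow(arrow(bool, arrow(bool, string)), string).
Decompose arrow/2: arrow(unit, bool) =?= arrow(unit, bool),  either(arrow(arrow(bool, arrow(bool, string)), string), char) =?= S2.
Delete trivial equation arrow(unit, bool) =?= arrow(unit, bool).
Bind S2 := either(arrow(arrow(bool, arrow(bool, string)), string), char).
MGU = { T2 ↦ arrow(arrow(bool, arrow(bool, string)), string), S1 ↦ arrow(bool, arrow(bool, string)), S2 ↦ either(arrow(arrow(bool, arrow(bool, string)), string), char) }, so T2 ↦ arrow(arrow(bool, arrow(bool, string)), string).

arrow(arrow(bool, arrow(bool, string)), string)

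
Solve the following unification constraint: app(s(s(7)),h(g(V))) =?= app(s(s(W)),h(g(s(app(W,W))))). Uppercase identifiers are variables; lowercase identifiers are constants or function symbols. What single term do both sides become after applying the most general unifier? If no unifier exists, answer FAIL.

Decompose app/2: s(s(7)) =?= s(s(W)),  h(g(V)) =?= h(g(s(app(W,W)))).
Decompose s/1: s(7) =?= s(W).
Decompose s/1: 7 =?= W.
Bind W := 7; substituting into the remaining equation gives: h(g(V)) =?= h(g(s(app(7,7)))).
Decompose h/1: g(V) =?= g(s(app(7,7))).
Decompose g/1: V =?= s(app(7,7)).
Bind V := s(app(7,7)).
Applying the MGU to either side gives app(s(s(7)),h(g(s(app(7,7))))).

app(s(s(7)),h(g(s(app(7,7)))))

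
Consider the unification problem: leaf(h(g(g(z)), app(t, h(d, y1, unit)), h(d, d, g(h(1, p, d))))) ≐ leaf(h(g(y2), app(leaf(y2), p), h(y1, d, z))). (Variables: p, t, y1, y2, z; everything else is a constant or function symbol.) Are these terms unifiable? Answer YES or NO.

YES

Decompose leaf/1: h(g(g(z)), app(t, h(d, y1, unit)), h(d, d, g(h(1, p, d)))) ≐ h(g(y2), app(leaf(y2), p), h(y1, d, z)).
Decompose h/3: g(g(z)) ≐ g(y2),  app(t, h(d, y1, unit)) ≐ app(leaf(y2), p),  h(d, d, g(h(1, p, d))) ≐ h(y1, d, z).
Decompose g/1: g(z) ≐ y2.
Bind y2 := g(z); substituting into the one remaining equation that mentions y2 gives: app(t, h(d, y1, unit)) ≐ app(leaf(g(z)), p).
Decompose app/2: t ≐ leaf(g(z)),  h(d, y1, unit) ≐ p.
Bind t := leaf(g(z)); no other remaining equation mentions t.
Bind p := h(d, y1, unit); substituting into the remaining equation gives: h(d, d, g(h(1, h(d, y1, unit), d))) ≐ h(y1, d, z).
Decompose h/3: d ≐ y1,  d ≐ d,  g(h(1, h(d, y1, unit), d)) ≐ z.
Bind y1 := d; substituting into the one remaining equation that mentions y1 gives: g(h(1, h(d, d, unit), d)) ≐ z. Substituting into the earlier binding gives p := h(d, d, unit).
Delete trivial equation d ≐ d.
Bind z := g(h(1, h(d, d, unit), d)). Substituting into the earlier bindings gives y2 := g(g(h(1, h(d, d, unit), d))), t := leaf(g(g(h(1, h(d, d, unit), d)))).
No equations remain and no clash or occurs-check failure arose, so a unifier exists.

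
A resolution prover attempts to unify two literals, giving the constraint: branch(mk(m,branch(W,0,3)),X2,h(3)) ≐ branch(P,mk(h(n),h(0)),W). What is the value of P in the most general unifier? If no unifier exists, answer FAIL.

Decompose branch/3: mk(m,branch(W,0,3)) ≐ P,  X2 ≐ mk(h(n),h(0)),  h(3) ≐ W.
Bind P := mk(m,branch(W,0,3)); no other remaining equation mentions P.
Bind X2 := mk(h(n),h(0)); no other remaining equation mentions X2.
Bind W := h(3). Substituting into the earlier binding gives P := mk(m,branch(h(3),0,3)).
MGU = { P -> mk(m,branch(h(3),0,3)), X2 -> mk(h(n),h(0)), W -> h(3) }, so P -> mk(m,branch(h(3),0,3)).

mk(m,branch(h(3),0,3))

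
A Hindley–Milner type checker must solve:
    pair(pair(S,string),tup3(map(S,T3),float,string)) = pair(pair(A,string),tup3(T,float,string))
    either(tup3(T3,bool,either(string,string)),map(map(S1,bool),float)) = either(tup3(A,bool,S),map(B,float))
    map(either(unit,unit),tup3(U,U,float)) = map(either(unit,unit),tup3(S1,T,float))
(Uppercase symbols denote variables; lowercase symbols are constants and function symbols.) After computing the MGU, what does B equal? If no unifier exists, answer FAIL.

map(map(either(string,string),either(string,string)),bool)

Decompose pair/2: pair(S,string) = pair(A,string),  tup3(map(S,T3),float,string) = tup3(T,float,string).
Decompose pair/2: S = A,  string = string.
Bind S := A; substituting into the 2 remaining equations that mention S gives: tup3(map(A,T3),float,string) = tup3(T,float,string),  either(tup3(T3,bool,either(string,string)),map(map(S1,bool),float)) = either(tup3(A,bool,A),map(B,float)).
Delete trivial equation string = string.
Decompose tup3/3: map(A,T3) = T,  float = float,  string = string.
Bind T := map(A,T3); substituting into the one remaining equation that mentions T gives: map(either(unit,unit),tup3(U,U,float)) = map(either(unit,unit),tup3(S1,map(A,T3),float)).
Delete trivial equation float = float.
Delete trivial equation string = string.
Decompose either/2: tup3(T3,bool,either(string,string)) = tup3(A,bool,A),  map(map(S1,bool),float) = map(B,float).
Decompose tup3/3: T3 = A,  bool = bool,  either(string,string) = A.
Bind T3 := A; substituting into the one remaining equation that mentions T3 gives: map(either(unit,unit),tup3(U,U,float)) = map(either(unit,unit),tup3(S1,map(A,A),float)). Substituting into the earlier binding gives T := map(A,A).
Delete trivial equation bool = bool.
Bind A := either(string,string); substituting into the one remaining equation that mentions A gives: map(either(unit,unit),tup3(U,U,float)) = map(either(unit,unit),tup3(S1,map(either(string,string),either(string,string)),float)). Substituting into the earlier bindings gives S := either(string,string), T := map(either(string,string),either(string,string)), T3 := either(string,string).
Decompose map/2: map(S1,bool) = B,  float = float.
Bind B := map(S1,bool); no other remaining equation mentions B.
Delete trivial equation float = float.
Decompose map/2: either(unit,unit) = either(unit,unit),  tup3(U,U,float) = tup3(S1,map(either(string,string),either(string,string)),float).
Delete trivial equation either(unit,unit) = either(unit,unit).
Decompose tup3/3: U = S1,  U = map(either(string,string),either(string,string)),  float = float.
Bind U := S1; substituting into the one remaining equation that mentions U gives: S1 = map(either(string,string),either(string,string)).
Bind S1 := map(either(string,string),either(string,string)); no other remaining equation mentions S1. Substituting into the earlier bindings gives B := map(map(either(string,string),either(string,string)),bool), U := map(either(string,string),either(string,string)).
Delete trivial equation float = float.
MGU = { S -> either(string,string), T -> map(either(string,string),either(string,string)), T3 -> either(string,string), A -> either(string,string), B -> map(map(either(string,string),either(string,string)),bool), U -> map(either(string,string),either(string,string)), S1 -> map(either(string,string),either(string,string)) }, so B -> map(map(either(string,string),either(string,string)),bool).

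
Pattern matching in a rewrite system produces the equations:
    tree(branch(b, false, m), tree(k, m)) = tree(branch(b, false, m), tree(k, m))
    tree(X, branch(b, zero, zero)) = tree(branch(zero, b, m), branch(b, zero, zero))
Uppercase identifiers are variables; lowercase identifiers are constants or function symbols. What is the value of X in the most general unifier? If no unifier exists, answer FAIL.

branch(zero, b, m)

Delete trivial equation tree(branch(b, false, m), tree(k, m)) = tree(branch(b, false, m), tree(k, m)).
Decompose tree/2: X = branch(zero, b, m),  branch(b, zero, zero) = branch(b, zero, zero).
Bind X := branch(zero, b, m); no other remaining equation mentions X.
Delete trivial equation branch(b, zero, zero) = branch(b, zero, zero).
MGU = { X := branch(zero, b, m) }, so X := branch(zero, b, m).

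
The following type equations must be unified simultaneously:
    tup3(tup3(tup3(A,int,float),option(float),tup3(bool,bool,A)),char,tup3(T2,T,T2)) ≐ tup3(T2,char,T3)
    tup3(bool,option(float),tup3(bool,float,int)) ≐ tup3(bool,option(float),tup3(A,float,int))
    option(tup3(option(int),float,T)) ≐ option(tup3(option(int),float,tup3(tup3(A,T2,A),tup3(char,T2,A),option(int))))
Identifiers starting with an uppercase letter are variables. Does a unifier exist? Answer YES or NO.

Decompose tup3/3: tup3(tup3(A,int,float),option(float),tup3(bool,bool,A)) ≐ T2,  char ≐ char,  tup3(T2,T,T2) ≐ T3.
Bind T2 := tup3(tup3(A,int,float),option(float),tup3(bool,bool,A)); substituting into the 2 remaining equations that mention T2 gives: tup3(tup3(tup3(A,int,float),option(float),tup3(bool,bool,A)),T,tup3(tup3(A,int,float),option(float),tup3(bool,bool,A))) ≐ T3,  option(tup3(option(int),float,T)) ≐ option(tup3(option(int),float,tup3(tup3(A,tup3(tup3(A,int,float),option(float),tup3(bool,bool,A)),A),tup3(char,tup3(tup3(A,int,float),option(float),tup3(bool,bool,A)),A),option(int)))).
Delete trivial equation char ≐ char.
Bind T3 := tup3(tup3(tup3(A,int,float),option(float),tup3(bool,bool,A)),T,tup3(tup3(A,int,float),option(float),tup3(bool,bool,A))); no other remaining equation mentions T3.
Decompose tup3/3: bool ≐ bool,  option(float) ≐ option(float),  tup3(bool,float,int) ≐ tup3(A,float,int).
Delete trivial equation bool ≐ bool.
Delete trivial equation option(float) ≐ option(float).
Decompose tup3/3: bool ≐ A,  float ≐ float,  int ≐ int.
Bind A := bool; substituting into the one remaining equation that mentions A gives: option(tup3(option(int),float,T)) ≐ option(tup3(option(int),float,tup3(tup3(bool,tup3(tup3(bool,int,float),option(float),tup3(bool,bool,bool)),bool),tup3(char,tup3(tup3(bool,int,float),option(float),tup3(bool,bool,bool)),bool),option(int)))). Substituting into the earlier bindings gives T2 := tup3(tup3(bool,int,float),option(float),tup3(bool,bool,bool)), T3 := tup3(tup3(tup3(bool,int,float),option(float),tup3(bool,bool,bool)),T,tup3(tup3(bool,int,float),option(float),tup3(bool,bool,bool))).
Delete trivial equation float ≐ float.
Delete trivial equation int ≐ int.
Decompose option/1: tup3(option(int),float,T) ≐ tup3(option(int),float,tup3(tup3(bool,tup3(tup3(bool,int,float),option(float),tup3(bool,bool,bool)),bool),tup3(char,tup3(tup3(bool,int,float),option(float),tup3(bool,bool,bool)),bool),option(int))).
Decompose tup3/3: option(int) ≐ option(int),  float ≐ float,  T ≐ tup3(tup3(bool,tup3(tup3(bool,int,float),option(float),tup3(bool,bool,bool)),bool),tup3(char,tup3(tup3(bool,int,float),option(float),tup3(bool,bool,bool)),bool),option(int)).
Delete trivial equation option(int) ≐ option(int).
Delete trivial equation float ≐ float.
Bind T := tup3(tup3(bool,tup3(tup3(bool,int,float),option(float),tup3(bool,bool,bool)),bool),tup3(char,tup3(tup3(bool,int,float),option(float),tup3(bool,bool,bool)),bool),option(int)). Substituting into the earlier binding gives T3 := tup3(tup3(tup3(bool,int,float),option(float),tup3(bool,bool,bool)),tup3(tup3(bool,tup3(tup3(bool,int,float),option(float),tup3(bool,bool,bool)),bool),tup3(char,tup3(tup3(bool,int,float),option(float),tup3(bool,bool,bool)),bool),option(int)),tup3(tup3(bool,int,float),option(float),tup3(bool,bool,bool))).
No equations remain and no clash or occurs-check failure arose, so a unifier exists.

YES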